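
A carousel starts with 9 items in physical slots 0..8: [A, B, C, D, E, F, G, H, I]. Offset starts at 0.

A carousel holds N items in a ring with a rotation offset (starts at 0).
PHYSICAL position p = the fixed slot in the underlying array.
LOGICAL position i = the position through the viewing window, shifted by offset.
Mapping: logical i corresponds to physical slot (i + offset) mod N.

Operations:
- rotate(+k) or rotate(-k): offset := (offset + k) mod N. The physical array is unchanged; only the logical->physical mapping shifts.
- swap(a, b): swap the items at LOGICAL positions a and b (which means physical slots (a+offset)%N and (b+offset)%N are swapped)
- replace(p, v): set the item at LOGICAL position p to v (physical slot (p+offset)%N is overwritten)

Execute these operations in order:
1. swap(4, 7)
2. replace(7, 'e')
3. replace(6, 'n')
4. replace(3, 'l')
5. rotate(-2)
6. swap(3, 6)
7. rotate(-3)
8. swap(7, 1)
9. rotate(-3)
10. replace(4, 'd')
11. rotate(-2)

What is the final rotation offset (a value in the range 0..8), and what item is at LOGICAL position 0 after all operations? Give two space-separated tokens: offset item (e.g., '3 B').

After op 1 (swap(4, 7)): offset=0, physical=[A,B,C,D,H,F,G,E,I], logical=[A,B,C,D,H,F,G,E,I]
After op 2 (replace(7, 'e')): offset=0, physical=[A,B,C,D,H,F,G,e,I], logical=[A,B,C,D,H,F,G,e,I]
After op 3 (replace(6, 'n')): offset=0, physical=[A,B,C,D,H,F,n,e,I], logical=[A,B,C,D,H,F,n,e,I]
After op 4 (replace(3, 'l')): offset=0, physical=[A,B,C,l,H,F,n,e,I], logical=[A,B,C,l,H,F,n,e,I]
After op 5 (rotate(-2)): offset=7, physical=[A,B,C,l,H,F,n,e,I], logical=[e,I,A,B,C,l,H,F,n]
After op 6 (swap(3, 6)): offset=7, physical=[A,H,C,l,B,F,n,e,I], logical=[e,I,A,H,C,l,B,F,n]
After op 7 (rotate(-3)): offset=4, physical=[A,H,C,l,B,F,n,e,I], logical=[B,F,n,e,I,A,H,C,l]
After op 8 (swap(7, 1)): offset=4, physical=[A,H,F,l,B,C,n,e,I], logical=[B,C,n,e,I,A,H,F,l]
After op 9 (rotate(-3)): offset=1, physical=[A,H,F,l,B,C,n,e,I], logical=[H,F,l,B,C,n,e,I,A]
After op 10 (replace(4, 'd')): offset=1, physical=[A,H,F,l,B,d,n,e,I], logical=[H,F,l,B,d,n,e,I,A]
After op 11 (rotate(-2)): offset=8, physical=[A,H,F,l,B,d,n,e,I], logical=[I,A,H,F,l,B,d,n,e]

Answer: 8 I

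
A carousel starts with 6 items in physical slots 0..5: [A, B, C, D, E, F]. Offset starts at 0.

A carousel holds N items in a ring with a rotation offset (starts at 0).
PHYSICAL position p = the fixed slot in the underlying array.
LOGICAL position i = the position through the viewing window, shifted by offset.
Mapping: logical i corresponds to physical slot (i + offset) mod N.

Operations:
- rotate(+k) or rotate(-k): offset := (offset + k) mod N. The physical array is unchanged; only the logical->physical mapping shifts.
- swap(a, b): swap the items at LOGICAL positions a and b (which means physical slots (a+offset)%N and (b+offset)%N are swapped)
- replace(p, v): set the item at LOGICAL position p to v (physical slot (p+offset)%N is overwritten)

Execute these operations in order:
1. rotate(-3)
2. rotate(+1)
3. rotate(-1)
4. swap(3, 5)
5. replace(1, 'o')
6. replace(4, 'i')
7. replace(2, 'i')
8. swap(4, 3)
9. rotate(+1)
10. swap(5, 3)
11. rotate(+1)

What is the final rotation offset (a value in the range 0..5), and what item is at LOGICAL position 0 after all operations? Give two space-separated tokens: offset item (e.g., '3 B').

After op 1 (rotate(-3)): offset=3, physical=[A,B,C,D,E,F], logical=[D,E,F,A,B,C]
After op 2 (rotate(+1)): offset=4, physical=[A,B,C,D,E,F], logical=[E,F,A,B,C,D]
After op 3 (rotate(-1)): offset=3, physical=[A,B,C,D,E,F], logical=[D,E,F,A,B,C]
After op 4 (swap(3, 5)): offset=3, physical=[C,B,A,D,E,F], logical=[D,E,F,C,B,A]
After op 5 (replace(1, 'o')): offset=3, physical=[C,B,A,D,o,F], logical=[D,o,F,C,B,A]
After op 6 (replace(4, 'i')): offset=3, physical=[C,i,A,D,o,F], logical=[D,o,F,C,i,A]
After op 7 (replace(2, 'i')): offset=3, physical=[C,i,A,D,o,i], logical=[D,o,i,C,i,A]
After op 8 (swap(4, 3)): offset=3, physical=[i,C,A,D,o,i], logical=[D,o,i,i,C,A]
After op 9 (rotate(+1)): offset=4, physical=[i,C,A,D,o,i], logical=[o,i,i,C,A,D]
After op 10 (swap(5, 3)): offset=4, physical=[i,D,A,C,o,i], logical=[o,i,i,D,A,C]
After op 11 (rotate(+1)): offset=5, physical=[i,D,A,C,o,i], logical=[i,i,D,A,C,o]

Answer: 5 i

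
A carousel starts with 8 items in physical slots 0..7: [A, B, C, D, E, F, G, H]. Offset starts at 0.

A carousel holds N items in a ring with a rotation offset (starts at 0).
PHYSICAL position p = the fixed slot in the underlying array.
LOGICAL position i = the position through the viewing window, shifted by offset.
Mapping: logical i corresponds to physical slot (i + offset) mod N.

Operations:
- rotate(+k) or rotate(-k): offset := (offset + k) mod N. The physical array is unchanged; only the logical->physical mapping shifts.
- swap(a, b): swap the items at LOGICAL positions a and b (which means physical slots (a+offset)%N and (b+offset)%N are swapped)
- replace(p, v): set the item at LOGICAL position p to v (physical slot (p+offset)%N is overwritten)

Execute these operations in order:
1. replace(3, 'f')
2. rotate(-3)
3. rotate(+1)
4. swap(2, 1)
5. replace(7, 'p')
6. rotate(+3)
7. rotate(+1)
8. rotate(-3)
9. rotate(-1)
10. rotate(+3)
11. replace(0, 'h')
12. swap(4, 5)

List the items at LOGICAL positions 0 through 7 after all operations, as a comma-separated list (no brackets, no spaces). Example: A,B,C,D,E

After op 1 (replace(3, 'f')): offset=0, physical=[A,B,C,f,E,F,G,H], logical=[A,B,C,f,E,F,G,H]
After op 2 (rotate(-3)): offset=5, physical=[A,B,C,f,E,F,G,H], logical=[F,G,H,A,B,C,f,E]
After op 3 (rotate(+1)): offset=6, physical=[A,B,C,f,E,F,G,H], logical=[G,H,A,B,C,f,E,F]
After op 4 (swap(2, 1)): offset=6, physical=[H,B,C,f,E,F,G,A], logical=[G,A,H,B,C,f,E,F]
After op 5 (replace(7, 'p')): offset=6, physical=[H,B,C,f,E,p,G,A], logical=[G,A,H,B,C,f,E,p]
After op 6 (rotate(+3)): offset=1, physical=[H,B,C,f,E,p,G,A], logical=[B,C,f,E,p,G,A,H]
After op 7 (rotate(+1)): offset=2, physical=[H,B,C,f,E,p,G,A], logical=[C,f,E,p,G,A,H,B]
After op 8 (rotate(-3)): offset=7, physical=[H,B,C,f,E,p,G,A], logical=[A,H,B,C,f,E,p,G]
After op 9 (rotate(-1)): offset=6, physical=[H,B,C,f,E,p,G,A], logical=[G,A,H,B,C,f,E,p]
After op 10 (rotate(+3)): offset=1, physical=[H,B,C,f,E,p,G,A], logical=[B,C,f,E,p,G,A,H]
After op 11 (replace(0, 'h')): offset=1, physical=[H,h,C,f,E,p,G,A], logical=[h,C,f,E,p,G,A,H]
After op 12 (swap(4, 5)): offset=1, physical=[H,h,C,f,E,G,p,A], logical=[h,C,f,E,G,p,A,H]

Answer: h,C,f,E,G,p,A,H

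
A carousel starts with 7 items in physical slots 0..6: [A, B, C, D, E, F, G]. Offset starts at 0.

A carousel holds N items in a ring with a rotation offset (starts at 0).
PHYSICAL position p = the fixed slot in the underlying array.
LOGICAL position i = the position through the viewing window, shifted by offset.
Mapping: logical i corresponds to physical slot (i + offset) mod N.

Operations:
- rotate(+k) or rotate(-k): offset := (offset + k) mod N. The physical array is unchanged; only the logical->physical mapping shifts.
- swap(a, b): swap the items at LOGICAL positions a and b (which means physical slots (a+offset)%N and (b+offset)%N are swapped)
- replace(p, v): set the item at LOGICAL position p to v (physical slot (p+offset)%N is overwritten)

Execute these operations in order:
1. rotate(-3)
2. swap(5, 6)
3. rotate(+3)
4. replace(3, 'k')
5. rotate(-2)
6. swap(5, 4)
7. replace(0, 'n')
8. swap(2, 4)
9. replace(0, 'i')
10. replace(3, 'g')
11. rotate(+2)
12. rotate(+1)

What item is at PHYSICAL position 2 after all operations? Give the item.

Answer: A

Derivation:
After op 1 (rotate(-3)): offset=4, physical=[A,B,C,D,E,F,G], logical=[E,F,G,A,B,C,D]
After op 2 (swap(5, 6)): offset=4, physical=[A,B,D,C,E,F,G], logical=[E,F,G,A,B,D,C]
After op 3 (rotate(+3)): offset=0, physical=[A,B,D,C,E,F,G], logical=[A,B,D,C,E,F,G]
After op 4 (replace(3, 'k')): offset=0, physical=[A,B,D,k,E,F,G], logical=[A,B,D,k,E,F,G]
After op 5 (rotate(-2)): offset=5, physical=[A,B,D,k,E,F,G], logical=[F,G,A,B,D,k,E]
After op 6 (swap(5, 4)): offset=5, physical=[A,B,k,D,E,F,G], logical=[F,G,A,B,k,D,E]
After op 7 (replace(0, 'n')): offset=5, physical=[A,B,k,D,E,n,G], logical=[n,G,A,B,k,D,E]
After op 8 (swap(2, 4)): offset=5, physical=[k,B,A,D,E,n,G], logical=[n,G,k,B,A,D,E]
After op 9 (replace(0, 'i')): offset=5, physical=[k,B,A,D,E,i,G], logical=[i,G,k,B,A,D,E]
After op 10 (replace(3, 'g')): offset=5, physical=[k,g,A,D,E,i,G], logical=[i,G,k,g,A,D,E]
After op 11 (rotate(+2)): offset=0, physical=[k,g,A,D,E,i,G], logical=[k,g,A,D,E,i,G]
After op 12 (rotate(+1)): offset=1, physical=[k,g,A,D,E,i,G], logical=[g,A,D,E,i,G,k]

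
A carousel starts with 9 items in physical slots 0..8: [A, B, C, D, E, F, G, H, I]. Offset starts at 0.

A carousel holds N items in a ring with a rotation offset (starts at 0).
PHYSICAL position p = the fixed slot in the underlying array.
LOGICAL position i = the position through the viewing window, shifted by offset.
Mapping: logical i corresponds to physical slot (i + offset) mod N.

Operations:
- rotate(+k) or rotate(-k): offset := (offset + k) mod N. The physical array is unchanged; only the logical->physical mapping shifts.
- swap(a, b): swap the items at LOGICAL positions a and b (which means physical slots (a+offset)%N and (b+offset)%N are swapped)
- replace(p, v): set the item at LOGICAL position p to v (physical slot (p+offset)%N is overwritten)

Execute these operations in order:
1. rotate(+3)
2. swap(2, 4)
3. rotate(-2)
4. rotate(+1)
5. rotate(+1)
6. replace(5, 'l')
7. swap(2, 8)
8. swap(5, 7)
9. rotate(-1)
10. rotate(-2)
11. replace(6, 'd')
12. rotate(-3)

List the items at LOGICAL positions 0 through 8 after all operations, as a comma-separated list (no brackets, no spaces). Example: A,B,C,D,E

After op 1 (rotate(+3)): offset=3, physical=[A,B,C,D,E,F,G,H,I], logical=[D,E,F,G,H,I,A,B,C]
After op 2 (swap(2, 4)): offset=3, physical=[A,B,C,D,E,H,G,F,I], logical=[D,E,H,G,F,I,A,B,C]
After op 3 (rotate(-2)): offset=1, physical=[A,B,C,D,E,H,G,F,I], logical=[B,C,D,E,H,G,F,I,A]
After op 4 (rotate(+1)): offset=2, physical=[A,B,C,D,E,H,G,F,I], logical=[C,D,E,H,G,F,I,A,B]
After op 5 (rotate(+1)): offset=3, physical=[A,B,C,D,E,H,G,F,I], logical=[D,E,H,G,F,I,A,B,C]
After op 6 (replace(5, 'l')): offset=3, physical=[A,B,C,D,E,H,G,F,l], logical=[D,E,H,G,F,l,A,B,C]
After op 7 (swap(2, 8)): offset=3, physical=[A,B,H,D,E,C,G,F,l], logical=[D,E,C,G,F,l,A,B,H]
After op 8 (swap(5, 7)): offset=3, physical=[A,l,H,D,E,C,G,F,B], logical=[D,E,C,G,F,B,A,l,H]
After op 9 (rotate(-1)): offset=2, physical=[A,l,H,D,E,C,G,F,B], logical=[H,D,E,C,G,F,B,A,l]
After op 10 (rotate(-2)): offset=0, physical=[A,l,H,D,E,C,G,F,B], logical=[A,l,H,D,E,C,G,F,B]
After op 11 (replace(6, 'd')): offset=0, physical=[A,l,H,D,E,C,d,F,B], logical=[A,l,H,D,E,C,d,F,B]
After op 12 (rotate(-3)): offset=6, physical=[A,l,H,D,E,C,d,F,B], logical=[d,F,B,A,l,H,D,E,C]

Answer: d,F,B,A,l,H,D,E,C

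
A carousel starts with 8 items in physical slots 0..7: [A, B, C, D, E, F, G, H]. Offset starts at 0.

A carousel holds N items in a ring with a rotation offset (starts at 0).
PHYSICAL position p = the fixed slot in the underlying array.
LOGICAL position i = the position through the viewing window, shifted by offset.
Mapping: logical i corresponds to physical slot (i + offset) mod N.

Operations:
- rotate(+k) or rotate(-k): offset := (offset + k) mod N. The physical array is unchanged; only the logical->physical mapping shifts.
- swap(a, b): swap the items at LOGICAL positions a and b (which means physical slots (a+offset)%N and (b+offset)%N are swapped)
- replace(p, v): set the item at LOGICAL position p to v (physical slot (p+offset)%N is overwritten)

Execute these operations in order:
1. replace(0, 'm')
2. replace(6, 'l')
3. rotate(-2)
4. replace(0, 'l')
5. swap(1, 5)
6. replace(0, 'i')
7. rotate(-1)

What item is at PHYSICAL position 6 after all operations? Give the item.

After op 1 (replace(0, 'm')): offset=0, physical=[m,B,C,D,E,F,G,H], logical=[m,B,C,D,E,F,G,H]
After op 2 (replace(6, 'l')): offset=0, physical=[m,B,C,D,E,F,l,H], logical=[m,B,C,D,E,F,l,H]
After op 3 (rotate(-2)): offset=6, physical=[m,B,C,D,E,F,l,H], logical=[l,H,m,B,C,D,E,F]
After op 4 (replace(0, 'l')): offset=6, physical=[m,B,C,D,E,F,l,H], logical=[l,H,m,B,C,D,E,F]
After op 5 (swap(1, 5)): offset=6, physical=[m,B,C,H,E,F,l,D], logical=[l,D,m,B,C,H,E,F]
After op 6 (replace(0, 'i')): offset=6, physical=[m,B,C,H,E,F,i,D], logical=[i,D,m,B,C,H,E,F]
After op 7 (rotate(-1)): offset=5, physical=[m,B,C,H,E,F,i,D], logical=[F,i,D,m,B,C,H,E]

Answer: i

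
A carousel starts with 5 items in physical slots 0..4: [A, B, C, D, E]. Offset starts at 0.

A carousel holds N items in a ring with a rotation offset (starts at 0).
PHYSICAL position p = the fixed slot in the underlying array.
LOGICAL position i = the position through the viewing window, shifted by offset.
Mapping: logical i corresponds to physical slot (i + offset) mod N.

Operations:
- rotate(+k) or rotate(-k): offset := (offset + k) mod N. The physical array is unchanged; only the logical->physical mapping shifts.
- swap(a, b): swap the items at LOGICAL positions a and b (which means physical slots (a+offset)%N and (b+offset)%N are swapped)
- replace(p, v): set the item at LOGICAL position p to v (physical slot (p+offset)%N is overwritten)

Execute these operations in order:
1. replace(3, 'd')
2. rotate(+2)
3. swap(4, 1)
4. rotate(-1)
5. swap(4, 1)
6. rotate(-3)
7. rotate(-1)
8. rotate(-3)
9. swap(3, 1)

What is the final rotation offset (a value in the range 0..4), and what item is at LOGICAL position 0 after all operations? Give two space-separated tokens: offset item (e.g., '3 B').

Answer: 4 E

Derivation:
After op 1 (replace(3, 'd')): offset=0, physical=[A,B,C,d,E], logical=[A,B,C,d,E]
After op 2 (rotate(+2)): offset=2, physical=[A,B,C,d,E], logical=[C,d,E,A,B]
After op 3 (swap(4, 1)): offset=2, physical=[A,d,C,B,E], logical=[C,B,E,A,d]
After op 4 (rotate(-1)): offset=1, physical=[A,d,C,B,E], logical=[d,C,B,E,A]
After op 5 (swap(4, 1)): offset=1, physical=[C,d,A,B,E], logical=[d,A,B,E,C]
After op 6 (rotate(-3)): offset=3, physical=[C,d,A,B,E], logical=[B,E,C,d,A]
After op 7 (rotate(-1)): offset=2, physical=[C,d,A,B,E], logical=[A,B,E,C,d]
After op 8 (rotate(-3)): offset=4, physical=[C,d,A,B,E], logical=[E,C,d,A,B]
After op 9 (swap(3, 1)): offset=4, physical=[A,d,C,B,E], logical=[E,A,d,C,B]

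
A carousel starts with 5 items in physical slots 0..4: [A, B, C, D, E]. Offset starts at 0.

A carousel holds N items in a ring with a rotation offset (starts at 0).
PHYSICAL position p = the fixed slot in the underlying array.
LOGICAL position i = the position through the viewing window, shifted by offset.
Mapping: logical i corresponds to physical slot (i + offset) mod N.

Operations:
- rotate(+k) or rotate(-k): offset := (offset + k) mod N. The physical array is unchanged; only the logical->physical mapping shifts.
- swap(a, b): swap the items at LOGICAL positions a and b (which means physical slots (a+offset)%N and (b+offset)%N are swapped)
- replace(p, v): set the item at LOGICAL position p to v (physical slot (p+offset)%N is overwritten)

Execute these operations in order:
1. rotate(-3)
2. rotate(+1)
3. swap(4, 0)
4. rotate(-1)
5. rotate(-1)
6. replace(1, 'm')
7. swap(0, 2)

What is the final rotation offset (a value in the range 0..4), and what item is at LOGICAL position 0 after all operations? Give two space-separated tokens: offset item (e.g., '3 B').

After op 1 (rotate(-3)): offset=2, physical=[A,B,C,D,E], logical=[C,D,E,A,B]
After op 2 (rotate(+1)): offset=3, physical=[A,B,C,D,E], logical=[D,E,A,B,C]
After op 3 (swap(4, 0)): offset=3, physical=[A,B,D,C,E], logical=[C,E,A,B,D]
After op 4 (rotate(-1)): offset=2, physical=[A,B,D,C,E], logical=[D,C,E,A,B]
After op 5 (rotate(-1)): offset=1, physical=[A,B,D,C,E], logical=[B,D,C,E,A]
After op 6 (replace(1, 'm')): offset=1, physical=[A,B,m,C,E], logical=[B,m,C,E,A]
After op 7 (swap(0, 2)): offset=1, physical=[A,C,m,B,E], logical=[C,m,B,E,A]

Answer: 1 C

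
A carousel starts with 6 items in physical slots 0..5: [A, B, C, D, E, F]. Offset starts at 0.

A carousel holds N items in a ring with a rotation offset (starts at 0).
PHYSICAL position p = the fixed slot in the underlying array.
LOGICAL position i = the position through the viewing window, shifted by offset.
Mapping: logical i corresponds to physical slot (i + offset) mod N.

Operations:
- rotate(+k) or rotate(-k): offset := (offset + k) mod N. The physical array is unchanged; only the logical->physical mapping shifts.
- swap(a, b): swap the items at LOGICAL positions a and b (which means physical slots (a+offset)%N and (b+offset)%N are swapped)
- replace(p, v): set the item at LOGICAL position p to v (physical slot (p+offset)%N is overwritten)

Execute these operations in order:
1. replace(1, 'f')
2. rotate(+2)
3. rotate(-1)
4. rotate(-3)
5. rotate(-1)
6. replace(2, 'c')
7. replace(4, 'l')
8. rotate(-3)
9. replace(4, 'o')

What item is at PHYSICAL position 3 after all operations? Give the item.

Answer: D

Derivation:
After op 1 (replace(1, 'f')): offset=0, physical=[A,f,C,D,E,F], logical=[A,f,C,D,E,F]
After op 2 (rotate(+2)): offset=2, physical=[A,f,C,D,E,F], logical=[C,D,E,F,A,f]
After op 3 (rotate(-1)): offset=1, physical=[A,f,C,D,E,F], logical=[f,C,D,E,F,A]
After op 4 (rotate(-3)): offset=4, physical=[A,f,C,D,E,F], logical=[E,F,A,f,C,D]
After op 5 (rotate(-1)): offset=3, physical=[A,f,C,D,E,F], logical=[D,E,F,A,f,C]
After op 6 (replace(2, 'c')): offset=3, physical=[A,f,C,D,E,c], logical=[D,E,c,A,f,C]
After op 7 (replace(4, 'l')): offset=3, physical=[A,l,C,D,E,c], logical=[D,E,c,A,l,C]
After op 8 (rotate(-3)): offset=0, physical=[A,l,C,D,E,c], logical=[A,l,C,D,E,c]
After op 9 (replace(4, 'o')): offset=0, physical=[A,l,C,D,o,c], logical=[A,l,C,D,o,c]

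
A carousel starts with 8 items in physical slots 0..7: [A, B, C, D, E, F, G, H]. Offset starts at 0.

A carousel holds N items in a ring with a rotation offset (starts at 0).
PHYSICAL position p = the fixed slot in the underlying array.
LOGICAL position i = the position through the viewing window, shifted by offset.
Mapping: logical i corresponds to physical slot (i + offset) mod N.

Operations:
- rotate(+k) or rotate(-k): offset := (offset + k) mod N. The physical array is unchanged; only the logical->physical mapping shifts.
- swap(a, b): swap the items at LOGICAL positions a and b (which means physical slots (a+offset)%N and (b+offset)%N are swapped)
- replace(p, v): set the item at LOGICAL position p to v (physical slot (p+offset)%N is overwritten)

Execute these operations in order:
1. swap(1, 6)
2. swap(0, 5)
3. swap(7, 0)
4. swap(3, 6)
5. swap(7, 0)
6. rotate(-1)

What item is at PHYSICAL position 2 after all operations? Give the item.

Answer: C

Derivation:
After op 1 (swap(1, 6)): offset=0, physical=[A,G,C,D,E,F,B,H], logical=[A,G,C,D,E,F,B,H]
After op 2 (swap(0, 5)): offset=0, physical=[F,G,C,D,E,A,B,H], logical=[F,G,C,D,E,A,B,H]
After op 3 (swap(7, 0)): offset=0, physical=[H,G,C,D,E,A,B,F], logical=[H,G,C,D,E,A,B,F]
After op 4 (swap(3, 6)): offset=0, physical=[H,G,C,B,E,A,D,F], logical=[H,G,C,B,E,A,D,F]
After op 5 (swap(7, 0)): offset=0, physical=[F,G,C,B,E,A,D,H], logical=[F,G,C,B,E,A,D,H]
After op 6 (rotate(-1)): offset=7, physical=[F,G,C,B,E,A,D,H], logical=[H,F,G,C,B,E,A,D]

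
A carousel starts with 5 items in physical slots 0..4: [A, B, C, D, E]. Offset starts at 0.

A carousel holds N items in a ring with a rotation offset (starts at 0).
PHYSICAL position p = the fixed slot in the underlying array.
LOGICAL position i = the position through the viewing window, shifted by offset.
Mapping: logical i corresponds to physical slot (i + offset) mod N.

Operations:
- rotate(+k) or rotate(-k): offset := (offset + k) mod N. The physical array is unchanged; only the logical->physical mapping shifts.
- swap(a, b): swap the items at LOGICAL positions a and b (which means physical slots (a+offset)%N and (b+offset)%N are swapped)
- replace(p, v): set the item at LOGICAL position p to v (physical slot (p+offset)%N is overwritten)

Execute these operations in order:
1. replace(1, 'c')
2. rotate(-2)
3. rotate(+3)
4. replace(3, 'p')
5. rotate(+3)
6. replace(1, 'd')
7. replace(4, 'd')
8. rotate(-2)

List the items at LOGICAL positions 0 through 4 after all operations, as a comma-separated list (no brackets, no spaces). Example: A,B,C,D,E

Answer: C,d,p,d,c

Derivation:
After op 1 (replace(1, 'c')): offset=0, physical=[A,c,C,D,E], logical=[A,c,C,D,E]
After op 2 (rotate(-2)): offset=3, physical=[A,c,C,D,E], logical=[D,E,A,c,C]
After op 3 (rotate(+3)): offset=1, physical=[A,c,C,D,E], logical=[c,C,D,E,A]
After op 4 (replace(3, 'p')): offset=1, physical=[A,c,C,D,p], logical=[c,C,D,p,A]
After op 5 (rotate(+3)): offset=4, physical=[A,c,C,D,p], logical=[p,A,c,C,D]
After op 6 (replace(1, 'd')): offset=4, physical=[d,c,C,D,p], logical=[p,d,c,C,D]
After op 7 (replace(4, 'd')): offset=4, physical=[d,c,C,d,p], logical=[p,d,c,C,d]
After op 8 (rotate(-2)): offset=2, physical=[d,c,C,d,p], logical=[C,d,p,d,c]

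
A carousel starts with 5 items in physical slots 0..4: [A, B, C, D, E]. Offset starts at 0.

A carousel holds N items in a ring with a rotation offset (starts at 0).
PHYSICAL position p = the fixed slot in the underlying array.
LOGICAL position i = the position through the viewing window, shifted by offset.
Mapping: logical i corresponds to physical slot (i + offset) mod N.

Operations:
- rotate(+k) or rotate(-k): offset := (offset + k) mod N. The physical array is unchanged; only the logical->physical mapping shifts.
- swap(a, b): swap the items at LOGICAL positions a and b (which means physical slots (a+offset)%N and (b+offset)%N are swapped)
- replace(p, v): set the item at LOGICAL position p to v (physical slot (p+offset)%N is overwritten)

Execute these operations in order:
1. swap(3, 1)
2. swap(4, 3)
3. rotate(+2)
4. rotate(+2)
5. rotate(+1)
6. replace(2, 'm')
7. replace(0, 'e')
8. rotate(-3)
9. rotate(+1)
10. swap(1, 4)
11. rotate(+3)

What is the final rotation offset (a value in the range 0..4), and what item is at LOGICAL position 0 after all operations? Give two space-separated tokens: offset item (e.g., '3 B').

After op 1 (swap(3, 1)): offset=0, physical=[A,D,C,B,E], logical=[A,D,C,B,E]
After op 2 (swap(4, 3)): offset=0, physical=[A,D,C,E,B], logical=[A,D,C,E,B]
After op 3 (rotate(+2)): offset=2, physical=[A,D,C,E,B], logical=[C,E,B,A,D]
After op 4 (rotate(+2)): offset=4, physical=[A,D,C,E,B], logical=[B,A,D,C,E]
After op 5 (rotate(+1)): offset=0, physical=[A,D,C,E,B], logical=[A,D,C,E,B]
After op 6 (replace(2, 'm')): offset=0, physical=[A,D,m,E,B], logical=[A,D,m,E,B]
After op 7 (replace(0, 'e')): offset=0, physical=[e,D,m,E,B], logical=[e,D,m,E,B]
After op 8 (rotate(-3)): offset=2, physical=[e,D,m,E,B], logical=[m,E,B,e,D]
After op 9 (rotate(+1)): offset=3, physical=[e,D,m,E,B], logical=[E,B,e,D,m]
After op 10 (swap(1, 4)): offset=3, physical=[e,D,B,E,m], logical=[E,m,e,D,B]
After op 11 (rotate(+3)): offset=1, physical=[e,D,B,E,m], logical=[D,B,E,m,e]

Answer: 1 D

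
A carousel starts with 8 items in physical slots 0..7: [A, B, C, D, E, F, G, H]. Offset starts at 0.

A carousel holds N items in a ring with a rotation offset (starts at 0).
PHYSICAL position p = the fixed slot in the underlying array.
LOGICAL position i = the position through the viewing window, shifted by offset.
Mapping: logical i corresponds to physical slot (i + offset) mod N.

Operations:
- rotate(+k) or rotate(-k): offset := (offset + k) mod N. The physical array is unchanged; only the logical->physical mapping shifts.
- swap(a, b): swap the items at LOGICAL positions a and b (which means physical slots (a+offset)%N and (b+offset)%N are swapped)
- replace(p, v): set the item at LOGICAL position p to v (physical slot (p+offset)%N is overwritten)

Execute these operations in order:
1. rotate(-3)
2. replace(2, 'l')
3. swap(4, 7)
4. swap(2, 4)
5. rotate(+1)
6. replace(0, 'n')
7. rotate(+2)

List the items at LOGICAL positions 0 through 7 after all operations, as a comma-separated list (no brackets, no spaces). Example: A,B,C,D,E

After op 1 (rotate(-3)): offset=5, physical=[A,B,C,D,E,F,G,H], logical=[F,G,H,A,B,C,D,E]
After op 2 (replace(2, 'l')): offset=5, physical=[A,B,C,D,E,F,G,l], logical=[F,G,l,A,B,C,D,E]
After op 3 (swap(4, 7)): offset=5, physical=[A,E,C,D,B,F,G,l], logical=[F,G,l,A,E,C,D,B]
After op 4 (swap(2, 4)): offset=5, physical=[A,l,C,D,B,F,G,E], logical=[F,G,E,A,l,C,D,B]
After op 5 (rotate(+1)): offset=6, physical=[A,l,C,D,B,F,G,E], logical=[G,E,A,l,C,D,B,F]
After op 6 (replace(0, 'n')): offset=6, physical=[A,l,C,D,B,F,n,E], logical=[n,E,A,l,C,D,B,F]
After op 7 (rotate(+2)): offset=0, physical=[A,l,C,D,B,F,n,E], logical=[A,l,C,D,B,F,n,E]

Answer: A,l,C,D,B,F,n,E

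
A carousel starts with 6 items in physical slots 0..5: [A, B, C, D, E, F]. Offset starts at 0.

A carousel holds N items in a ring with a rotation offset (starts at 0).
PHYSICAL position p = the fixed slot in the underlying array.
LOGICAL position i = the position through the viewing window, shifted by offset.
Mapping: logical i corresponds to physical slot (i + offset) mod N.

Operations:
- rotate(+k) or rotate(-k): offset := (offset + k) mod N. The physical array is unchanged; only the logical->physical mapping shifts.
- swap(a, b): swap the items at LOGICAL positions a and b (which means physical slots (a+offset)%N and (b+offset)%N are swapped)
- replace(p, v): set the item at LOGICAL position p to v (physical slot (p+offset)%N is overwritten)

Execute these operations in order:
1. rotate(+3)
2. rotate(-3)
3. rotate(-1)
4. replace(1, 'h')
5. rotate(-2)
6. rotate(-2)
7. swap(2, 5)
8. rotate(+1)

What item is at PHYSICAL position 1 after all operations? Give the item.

After op 1 (rotate(+3)): offset=3, physical=[A,B,C,D,E,F], logical=[D,E,F,A,B,C]
After op 2 (rotate(-3)): offset=0, physical=[A,B,C,D,E,F], logical=[A,B,C,D,E,F]
After op 3 (rotate(-1)): offset=5, physical=[A,B,C,D,E,F], logical=[F,A,B,C,D,E]
After op 4 (replace(1, 'h')): offset=5, physical=[h,B,C,D,E,F], logical=[F,h,B,C,D,E]
After op 5 (rotate(-2)): offset=3, physical=[h,B,C,D,E,F], logical=[D,E,F,h,B,C]
After op 6 (rotate(-2)): offset=1, physical=[h,B,C,D,E,F], logical=[B,C,D,E,F,h]
After op 7 (swap(2, 5)): offset=1, physical=[D,B,C,h,E,F], logical=[B,C,h,E,F,D]
After op 8 (rotate(+1)): offset=2, physical=[D,B,C,h,E,F], logical=[C,h,E,F,D,B]

Answer: B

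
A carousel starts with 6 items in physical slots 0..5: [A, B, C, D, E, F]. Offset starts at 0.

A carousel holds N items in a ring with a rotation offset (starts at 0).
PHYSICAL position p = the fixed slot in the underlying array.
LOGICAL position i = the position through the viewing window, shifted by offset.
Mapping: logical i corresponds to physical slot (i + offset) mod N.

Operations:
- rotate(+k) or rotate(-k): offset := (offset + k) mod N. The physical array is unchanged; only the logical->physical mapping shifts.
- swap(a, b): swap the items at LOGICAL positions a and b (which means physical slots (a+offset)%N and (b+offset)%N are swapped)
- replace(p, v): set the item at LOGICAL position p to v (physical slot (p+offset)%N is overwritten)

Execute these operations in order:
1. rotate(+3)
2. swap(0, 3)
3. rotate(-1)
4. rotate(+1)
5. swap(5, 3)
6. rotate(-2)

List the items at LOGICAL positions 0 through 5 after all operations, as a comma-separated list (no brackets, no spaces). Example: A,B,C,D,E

Answer: B,D,A,E,F,C

Derivation:
After op 1 (rotate(+3)): offset=3, physical=[A,B,C,D,E,F], logical=[D,E,F,A,B,C]
After op 2 (swap(0, 3)): offset=3, physical=[D,B,C,A,E,F], logical=[A,E,F,D,B,C]
After op 3 (rotate(-1)): offset=2, physical=[D,B,C,A,E,F], logical=[C,A,E,F,D,B]
After op 4 (rotate(+1)): offset=3, physical=[D,B,C,A,E,F], logical=[A,E,F,D,B,C]
After op 5 (swap(5, 3)): offset=3, physical=[C,B,D,A,E,F], logical=[A,E,F,C,B,D]
After op 6 (rotate(-2)): offset=1, physical=[C,B,D,A,E,F], logical=[B,D,A,E,F,C]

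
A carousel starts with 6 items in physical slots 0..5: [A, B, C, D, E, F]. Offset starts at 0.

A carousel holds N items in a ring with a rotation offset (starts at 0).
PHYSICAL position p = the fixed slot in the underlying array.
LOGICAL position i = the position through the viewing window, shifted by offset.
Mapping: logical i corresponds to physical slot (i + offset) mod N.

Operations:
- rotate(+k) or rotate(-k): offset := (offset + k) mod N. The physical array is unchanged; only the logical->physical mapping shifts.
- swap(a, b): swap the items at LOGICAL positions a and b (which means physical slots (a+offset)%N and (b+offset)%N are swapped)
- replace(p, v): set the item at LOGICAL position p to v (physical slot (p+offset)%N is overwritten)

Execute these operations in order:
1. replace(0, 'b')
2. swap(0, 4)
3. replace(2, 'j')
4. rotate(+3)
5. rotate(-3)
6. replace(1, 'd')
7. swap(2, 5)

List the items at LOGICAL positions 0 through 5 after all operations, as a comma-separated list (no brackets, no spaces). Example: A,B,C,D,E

Answer: E,d,F,D,b,j

Derivation:
After op 1 (replace(0, 'b')): offset=0, physical=[b,B,C,D,E,F], logical=[b,B,C,D,E,F]
After op 2 (swap(0, 4)): offset=0, physical=[E,B,C,D,b,F], logical=[E,B,C,D,b,F]
After op 3 (replace(2, 'j')): offset=0, physical=[E,B,j,D,b,F], logical=[E,B,j,D,b,F]
After op 4 (rotate(+3)): offset=3, physical=[E,B,j,D,b,F], logical=[D,b,F,E,B,j]
After op 5 (rotate(-3)): offset=0, physical=[E,B,j,D,b,F], logical=[E,B,j,D,b,F]
After op 6 (replace(1, 'd')): offset=0, physical=[E,d,j,D,b,F], logical=[E,d,j,D,b,F]
After op 7 (swap(2, 5)): offset=0, physical=[E,d,F,D,b,j], logical=[E,d,F,D,b,j]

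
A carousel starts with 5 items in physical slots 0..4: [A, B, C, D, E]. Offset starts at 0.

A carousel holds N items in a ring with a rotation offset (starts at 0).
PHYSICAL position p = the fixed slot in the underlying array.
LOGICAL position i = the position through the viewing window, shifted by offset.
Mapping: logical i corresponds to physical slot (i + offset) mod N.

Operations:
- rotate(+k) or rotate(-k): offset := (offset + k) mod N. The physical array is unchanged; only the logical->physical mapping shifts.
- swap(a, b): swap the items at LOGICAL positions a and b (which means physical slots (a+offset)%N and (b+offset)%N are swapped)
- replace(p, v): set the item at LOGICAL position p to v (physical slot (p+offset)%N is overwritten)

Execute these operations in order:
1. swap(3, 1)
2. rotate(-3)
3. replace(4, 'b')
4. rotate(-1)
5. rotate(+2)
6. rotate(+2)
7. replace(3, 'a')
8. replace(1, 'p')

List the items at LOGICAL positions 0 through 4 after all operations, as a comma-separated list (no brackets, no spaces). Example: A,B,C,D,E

After op 1 (swap(3, 1)): offset=0, physical=[A,D,C,B,E], logical=[A,D,C,B,E]
After op 2 (rotate(-3)): offset=2, physical=[A,D,C,B,E], logical=[C,B,E,A,D]
After op 3 (replace(4, 'b')): offset=2, physical=[A,b,C,B,E], logical=[C,B,E,A,b]
After op 4 (rotate(-1)): offset=1, physical=[A,b,C,B,E], logical=[b,C,B,E,A]
After op 5 (rotate(+2)): offset=3, physical=[A,b,C,B,E], logical=[B,E,A,b,C]
After op 6 (rotate(+2)): offset=0, physical=[A,b,C,B,E], logical=[A,b,C,B,E]
After op 7 (replace(3, 'a')): offset=0, physical=[A,b,C,a,E], logical=[A,b,C,a,E]
After op 8 (replace(1, 'p')): offset=0, physical=[A,p,C,a,E], logical=[A,p,C,a,E]

Answer: A,p,C,a,E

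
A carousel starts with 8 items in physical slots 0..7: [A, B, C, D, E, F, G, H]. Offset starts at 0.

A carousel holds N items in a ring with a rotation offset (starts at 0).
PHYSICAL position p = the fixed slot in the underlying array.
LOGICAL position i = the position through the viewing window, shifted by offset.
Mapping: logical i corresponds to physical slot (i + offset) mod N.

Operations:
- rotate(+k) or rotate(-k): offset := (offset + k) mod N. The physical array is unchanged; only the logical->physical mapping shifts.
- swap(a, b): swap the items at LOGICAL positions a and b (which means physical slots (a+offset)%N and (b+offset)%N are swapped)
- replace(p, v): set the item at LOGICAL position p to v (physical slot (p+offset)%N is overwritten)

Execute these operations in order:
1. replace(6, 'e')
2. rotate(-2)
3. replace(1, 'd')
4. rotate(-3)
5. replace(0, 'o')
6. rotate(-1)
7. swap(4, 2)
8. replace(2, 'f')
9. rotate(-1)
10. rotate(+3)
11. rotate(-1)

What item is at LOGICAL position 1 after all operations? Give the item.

After op 1 (replace(6, 'e')): offset=0, physical=[A,B,C,D,E,F,e,H], logical=[A,B,C,D,E,F,e,H]
After op 2 (rotate(-2)): offset=6, physical=[A,B,C,D,E,F,e,H], logical=[e,H,A,B,C,D,E,F]
After op 3 (replace(1, 'd')): offset=6, physical=[A,B,C,D,E,F,e,d], logical=[e,d,A,B,C,D,E,F]
After op 4 (rotate(-3)): offset=3, physical=[A,B,C,D,E,F,e,d], logical=[D,E,F,e,d,A,B,C]
After op 5 (replace(0, 'o')): offset=3, physical=[A,B,C,o,E,F,e,d], logical=[o,E,F,e,d,A,B,C]
After op 6 (rotate(-1)): offset=2, physical=[A,B,C,o,E,F,e,d], logical=[C,o,E,F,e,d,A,B]
After op 7 (swap(4, 2)): offset=2, physical=[A,B,C,o,e,F,E,d], logical=[C,o,e,F,E,d,A,B]
After op 8 (replace(2, 'f')): offset=2, physical=[A,B,C,o,f,F,E,d], logical=[C,o,f,F,E,d,A,B]
After op 9 (rotate(-1)): offset=1, physical=[A,B,C,o,f,F,E,d], logical=[B,C,o,f,F,E,d,A]
After op 10 (rotate(+3)): offset=4, physical=[A,B,C,o,f,F,E,d], logical=[f,F,E,d,A,B,C,o]
After op 11 (rotate(-1)): offset=3, physical=[A,B,C,o,f,F,E,d], logical=[o,f,F,E,d,A,B,C]

Answer: f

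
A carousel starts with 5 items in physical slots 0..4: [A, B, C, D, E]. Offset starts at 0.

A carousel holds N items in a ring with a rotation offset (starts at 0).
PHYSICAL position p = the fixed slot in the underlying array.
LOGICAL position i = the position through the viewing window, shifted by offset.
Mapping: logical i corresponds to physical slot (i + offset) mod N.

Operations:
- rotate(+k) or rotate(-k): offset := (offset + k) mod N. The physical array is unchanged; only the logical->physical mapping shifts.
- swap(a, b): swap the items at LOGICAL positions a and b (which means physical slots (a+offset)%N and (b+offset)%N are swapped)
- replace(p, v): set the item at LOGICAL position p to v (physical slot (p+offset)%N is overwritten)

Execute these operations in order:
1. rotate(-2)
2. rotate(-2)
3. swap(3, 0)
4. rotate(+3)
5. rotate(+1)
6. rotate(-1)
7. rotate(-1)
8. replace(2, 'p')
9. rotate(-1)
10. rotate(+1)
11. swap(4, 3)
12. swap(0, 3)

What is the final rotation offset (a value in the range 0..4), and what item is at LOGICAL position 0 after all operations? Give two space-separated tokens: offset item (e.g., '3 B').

After op 1 (rotate(-2)): offset=3, physical=[A,B,C,D,E], logical=[D,E,A,B,C]
After op 2 (rotate(-2)): offset=1, physical=[A,B,C,D,E], logical=[B,C,D,E,A]
After op 3 (swap(3, 0)): offset=1, physical=[A,E,C,D,B], logical=[E,C,D,B,A]
After op 4 (rotate(+3)): offset=4, physical=[A,E,C,D,B], logical=[B,A,E,C,D]
After op 5 (rotate(+1)): offset=0, physical=[A,E,C,D,B], logical=[A,E,C,D,B]
After op 6 (rotate(-1)): offset=4, physical=[A,E,C,D,B], logical=[B,A,E,C,D]
After op 7 (rotate(-1)): offset=3, physical=[A,E,C,D,B], logical=[D,B,A,E,C]
After op 8 (replace(2, 'p')): offset=3, physical=[p,E,C,D,B], logical=[D,B,p,E,C]
After op 9 (rotate(-1)): offset=2, physical=[p,E,C,D,B], logical=[C,D,B,p,E]
After op 10 (rotate(+1)): offset=3, physical=[p,E,C,D,B], logical=[D,B,p,E,C]
After op 11 (swap(4, 3)): offset=3, physical=[p,C,E,D,B], logical=[D,B,p,C,E]
After op 12 (swap(0, 3)): offset=3, physical=[p,D,E,C,B], logical=[C,B,p,D,E]

Answer: 3 C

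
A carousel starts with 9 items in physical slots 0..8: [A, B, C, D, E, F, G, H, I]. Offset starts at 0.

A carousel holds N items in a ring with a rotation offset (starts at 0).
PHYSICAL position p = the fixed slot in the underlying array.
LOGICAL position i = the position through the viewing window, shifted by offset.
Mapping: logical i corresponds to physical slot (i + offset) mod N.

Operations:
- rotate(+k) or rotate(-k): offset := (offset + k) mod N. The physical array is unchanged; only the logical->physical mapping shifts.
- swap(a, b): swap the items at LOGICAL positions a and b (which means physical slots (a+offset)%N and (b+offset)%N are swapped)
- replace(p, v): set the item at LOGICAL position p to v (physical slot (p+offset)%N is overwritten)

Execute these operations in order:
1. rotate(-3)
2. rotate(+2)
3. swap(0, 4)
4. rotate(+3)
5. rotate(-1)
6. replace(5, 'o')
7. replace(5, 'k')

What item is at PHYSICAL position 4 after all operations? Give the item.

After op 1 (rotate(-3)): offset=6, physical=[A,B,C,D,E,F,G,H,I], logical=[G,H,I,A,B,C,D,E,F]
After op 2 (rotate(+2)): offset=8, physical=[A,B,C,D,E,F,G,H,I], logical=[I,A,B,C,D,E,F,G,H]
After op 3 (swap(0, 4)): offset=8, physical=[A,B,C,I,E,F,G,H,D], logical=[D,A,B,C,I,E,F,G,H]
After op 4 (rotate(+3)): offset=2, physical=[A,B,C,I,E,F,G,H,D], logical=[C,I,E,F,G,H,D,A,B]
After op 5 (rotate(-1)): offset=1, physical=[A,B,C,I,E,F,G,H,D], logical=[B,C,I,E,F,G,H,D,A]
After op 6 (replace(5, 'o')): offset=1, physical=[A,B,C,I,E,F,o,H,D], logical=[B,C,I,E,F,o,H,D,A]
After op 7 (replace(5, 'k')): offset=1, physical=[A,B,C,I,E,F,k,H,D], logical=[B,C,I,E,F,k,H,D,A]

Answer: E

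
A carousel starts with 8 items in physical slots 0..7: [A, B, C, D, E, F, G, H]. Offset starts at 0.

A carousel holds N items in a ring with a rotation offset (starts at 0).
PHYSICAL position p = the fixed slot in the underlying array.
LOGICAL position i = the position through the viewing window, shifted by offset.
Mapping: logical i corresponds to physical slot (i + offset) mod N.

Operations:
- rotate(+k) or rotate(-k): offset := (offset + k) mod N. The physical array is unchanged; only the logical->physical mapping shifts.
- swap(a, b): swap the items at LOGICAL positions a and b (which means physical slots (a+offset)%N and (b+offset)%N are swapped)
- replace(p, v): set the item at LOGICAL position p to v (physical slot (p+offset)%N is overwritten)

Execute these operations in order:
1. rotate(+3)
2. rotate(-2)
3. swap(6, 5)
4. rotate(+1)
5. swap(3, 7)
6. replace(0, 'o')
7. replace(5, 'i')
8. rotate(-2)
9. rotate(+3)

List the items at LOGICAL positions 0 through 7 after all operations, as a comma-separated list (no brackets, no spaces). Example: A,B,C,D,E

After op 1 (rotate(+3)): offset=3, physical=[A,B,C,D,E,F,G,H], logical=[D,E,F,G,H,A,B,C]
After op 2 (rotate(-2)): offset=1, physical=[A,B,C,D,E,F,G,H], logical=[B,C,D,E,F,G,H,A]
After op 3 (swap(6, 5)): offset=1, physical=[A,B,C,D,E,F,H,G], logical=[B,C,D,E,F,H,G,A]
After op 4 (rotate(+1)): offset=2, physical=[A,B,C,D,E,F,H,G], logical=[C,D,E,F,H,G,A,B]
After op 5 (swap(3, 7)): offset=2, physical=[A,F,C,D,E,B,H,G], logical=[C,D,E,B,H,G,A,F]
After op 6 (replace(0, 'o')): offset=2, physical=[A,F,o,D,E,B,H,G], logical=[o,D,E,B,H,G,A,F]
After op 7 (replace(5, 'i')): offset=2, physical=[A,F,o,D,E,B,H,i], logical=[o,D,E,B,H,i,A,F]
After op 8 (rotate(-2)): offset=0, physical=[A,F,o,D,E,B,H,i], logical=[A,F,o,D,E,B,H,i]
After op 9 (rotate(+3)): offset=3, physical=[A,F,o,D,E,B,H,i], logical=[D,E,B,H,i,A,F,o]

Answer: D,E,B,H,i,A,F,o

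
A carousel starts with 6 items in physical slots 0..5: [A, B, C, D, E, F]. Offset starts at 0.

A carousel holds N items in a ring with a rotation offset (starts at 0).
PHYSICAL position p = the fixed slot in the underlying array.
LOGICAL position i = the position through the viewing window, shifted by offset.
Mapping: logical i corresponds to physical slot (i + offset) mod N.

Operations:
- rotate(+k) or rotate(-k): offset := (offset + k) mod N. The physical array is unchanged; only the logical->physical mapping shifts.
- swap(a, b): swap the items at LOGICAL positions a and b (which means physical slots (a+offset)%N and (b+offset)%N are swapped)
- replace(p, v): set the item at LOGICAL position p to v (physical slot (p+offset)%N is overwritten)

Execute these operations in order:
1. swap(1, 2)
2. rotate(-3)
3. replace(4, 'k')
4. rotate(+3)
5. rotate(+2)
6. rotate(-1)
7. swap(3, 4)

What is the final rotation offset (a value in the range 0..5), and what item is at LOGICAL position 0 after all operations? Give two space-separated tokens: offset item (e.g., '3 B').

Answer: 1 k

Derivation:
After op 1 (swap(1, 2)): offset=0, physical=[A,C,B,D,E,F], logical=[A,C,B,D,E,F]
After op 2 (rotate(-3)): offset=3, physical=[A,C,B,D,E,F], logical=[D,E,F,A,C,B]
After op 3 (replace(4, 'k')): offset=3, physical=[A,k,B,D,E,F], logical=[D,E,F,A,k,B]
After op 4 (rotate(+3)): offset=0, physical=[A,k,B,D,E,F], logical=[A,k,B,D,E,F]
After op 5 (rotate(+2)): offset=2, physical=[A,k,B,D,E,F], logical=[B,D,E,F,A,k]
After op 6 (rotate(-1)): offset=1, physical=[A,k,B,D,E,F], logical=[k,B,D,E,F,A]
After op 7 (swap(3, 4)): offset=1, physical=[A,k,B,D,F,E], logical=[k,B,D,F,E,A]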